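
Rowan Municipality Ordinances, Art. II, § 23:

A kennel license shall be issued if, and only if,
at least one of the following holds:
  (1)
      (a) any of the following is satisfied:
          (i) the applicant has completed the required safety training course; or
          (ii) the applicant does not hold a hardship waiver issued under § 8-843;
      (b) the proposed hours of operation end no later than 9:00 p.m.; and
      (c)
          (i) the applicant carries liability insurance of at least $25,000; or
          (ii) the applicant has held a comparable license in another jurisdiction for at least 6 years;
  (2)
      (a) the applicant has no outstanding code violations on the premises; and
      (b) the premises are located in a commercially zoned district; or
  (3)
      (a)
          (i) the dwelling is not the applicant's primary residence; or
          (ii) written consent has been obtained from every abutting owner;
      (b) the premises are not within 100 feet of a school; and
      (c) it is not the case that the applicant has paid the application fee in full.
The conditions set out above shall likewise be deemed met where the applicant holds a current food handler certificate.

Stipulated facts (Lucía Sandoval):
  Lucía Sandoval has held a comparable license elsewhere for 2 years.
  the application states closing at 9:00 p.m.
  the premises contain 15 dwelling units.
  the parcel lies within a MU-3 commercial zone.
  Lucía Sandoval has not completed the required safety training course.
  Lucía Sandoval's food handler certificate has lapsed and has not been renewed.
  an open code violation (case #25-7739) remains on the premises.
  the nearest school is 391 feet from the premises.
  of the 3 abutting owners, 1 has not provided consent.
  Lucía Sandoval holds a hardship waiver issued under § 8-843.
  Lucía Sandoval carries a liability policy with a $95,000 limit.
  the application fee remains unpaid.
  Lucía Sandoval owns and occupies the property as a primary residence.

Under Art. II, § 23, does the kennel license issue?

No — denied.

(i) safety training — fails.
(ii) not (hardship waiver) — not satisfied.
(a) = F OR F = false.
(b) closes by 9 p.m. — met.
(i) insurance ≥ $25,000 — holds.
(ii) prior license ≥ 6 yr — not met.
(c) = T OR F = true.
(1): F AND T AND T → false.
(a) no code violations — fails.
(b) commercially zoned — met.
(2) = F AND T = false.
(i) not (primary residence) — fails.
(ii) all abutters consent — not met.
(a) = F OR F = false.
(b) ≥100 ft from school — satisfied.
(c) not (fee paid) — met.
(3): F AND T AND T → false.
So Overall is not satisfied (F OR F OR F).
Exception (food handler cert.) — not satisfied.
Result: main false OR exception false → false.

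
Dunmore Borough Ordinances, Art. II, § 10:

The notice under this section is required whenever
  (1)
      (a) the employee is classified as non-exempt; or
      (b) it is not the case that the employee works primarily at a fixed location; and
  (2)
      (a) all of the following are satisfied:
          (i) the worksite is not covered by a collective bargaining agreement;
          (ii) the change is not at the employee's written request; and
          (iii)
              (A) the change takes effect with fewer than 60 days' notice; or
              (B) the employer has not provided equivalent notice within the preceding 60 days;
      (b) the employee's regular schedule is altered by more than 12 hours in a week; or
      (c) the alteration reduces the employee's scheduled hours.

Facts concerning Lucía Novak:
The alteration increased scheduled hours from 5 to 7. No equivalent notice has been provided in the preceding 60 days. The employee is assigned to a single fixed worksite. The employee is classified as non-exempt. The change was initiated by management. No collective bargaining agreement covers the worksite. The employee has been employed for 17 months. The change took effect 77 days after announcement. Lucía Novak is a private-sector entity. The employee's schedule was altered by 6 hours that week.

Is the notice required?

(a) non-exempt — holds.
(b) not (fixed location) — not met.
(1): T OR F → true.
(i) no CBA — satisfied.
(ii) not employee-requested — satisfied.
(A) < 60 days' notice — not met.
(B) no recent notice — satisfied.
(iii): F OR T → true.
So (a) is satisfied (T AND T AND T).
(b) schedule shift > 12h — not met.
(c) hours reduced — not met.
So (2) is satisfied (T OR F OR F).
Overall: T AND T → true.

Yes — required.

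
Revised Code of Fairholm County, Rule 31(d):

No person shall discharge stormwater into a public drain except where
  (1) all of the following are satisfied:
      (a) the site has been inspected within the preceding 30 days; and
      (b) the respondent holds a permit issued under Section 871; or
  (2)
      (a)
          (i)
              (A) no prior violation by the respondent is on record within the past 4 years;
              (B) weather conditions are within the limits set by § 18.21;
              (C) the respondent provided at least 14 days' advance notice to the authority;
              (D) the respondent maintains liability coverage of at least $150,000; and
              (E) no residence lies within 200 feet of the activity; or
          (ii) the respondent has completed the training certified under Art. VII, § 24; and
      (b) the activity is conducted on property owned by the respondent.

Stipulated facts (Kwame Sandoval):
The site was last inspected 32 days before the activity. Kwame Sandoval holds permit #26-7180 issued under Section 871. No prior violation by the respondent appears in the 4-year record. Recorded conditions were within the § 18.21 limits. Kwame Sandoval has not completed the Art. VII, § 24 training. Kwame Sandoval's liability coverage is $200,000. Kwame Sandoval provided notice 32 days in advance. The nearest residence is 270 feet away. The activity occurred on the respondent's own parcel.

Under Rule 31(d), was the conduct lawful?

Yes — lawful.

(a) site inspected — fails.
(b) holds permit — satisfied.
(1) = F AND T = false.
(A) no prior violation — holds.
(B) weather ok — holds.
(C) ≥14 days' notice — holds.
(D) coverage ≥ $150,000 — holds.
(E) no residence in 200 ft — holds.
(i) = T AND T AND T AND T AND T = true.
(ii) training certified — fails.
(a) = T OR F = true.
(b) own property — met.
(2): T AND T → true.
So Overall is satisfied (F OR T).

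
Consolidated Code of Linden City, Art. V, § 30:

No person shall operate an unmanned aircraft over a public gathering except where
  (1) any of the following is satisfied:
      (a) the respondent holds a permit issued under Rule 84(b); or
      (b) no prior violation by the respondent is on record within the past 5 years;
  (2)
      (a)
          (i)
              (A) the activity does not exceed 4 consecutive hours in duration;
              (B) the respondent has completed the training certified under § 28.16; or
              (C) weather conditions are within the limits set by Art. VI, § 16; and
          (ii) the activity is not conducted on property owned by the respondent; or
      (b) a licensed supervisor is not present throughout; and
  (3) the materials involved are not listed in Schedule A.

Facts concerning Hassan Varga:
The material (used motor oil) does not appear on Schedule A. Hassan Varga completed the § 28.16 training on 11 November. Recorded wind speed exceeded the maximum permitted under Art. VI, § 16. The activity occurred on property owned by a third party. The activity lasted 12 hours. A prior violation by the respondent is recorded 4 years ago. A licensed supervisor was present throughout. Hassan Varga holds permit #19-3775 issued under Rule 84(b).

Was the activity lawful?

Yes — lawful.

(a) holds permit — met.
(b) no prior violation — not satisfied.
(1): T OR F → true.
(A) ≤ 4 hrs duration — fails.
(B) training certified — holds.
(C) weather ok — not satisfied.
So (i) is satisfied (F OR T OR F).
(ii) not (own property) — met.
(a) = T AND T = true.
(b) not (supervisor present) — not satisfied.
So (2) is satisfied (T OR F).
(3) not (Schedule A material) — holds.
Overall = T AND T AND T = true.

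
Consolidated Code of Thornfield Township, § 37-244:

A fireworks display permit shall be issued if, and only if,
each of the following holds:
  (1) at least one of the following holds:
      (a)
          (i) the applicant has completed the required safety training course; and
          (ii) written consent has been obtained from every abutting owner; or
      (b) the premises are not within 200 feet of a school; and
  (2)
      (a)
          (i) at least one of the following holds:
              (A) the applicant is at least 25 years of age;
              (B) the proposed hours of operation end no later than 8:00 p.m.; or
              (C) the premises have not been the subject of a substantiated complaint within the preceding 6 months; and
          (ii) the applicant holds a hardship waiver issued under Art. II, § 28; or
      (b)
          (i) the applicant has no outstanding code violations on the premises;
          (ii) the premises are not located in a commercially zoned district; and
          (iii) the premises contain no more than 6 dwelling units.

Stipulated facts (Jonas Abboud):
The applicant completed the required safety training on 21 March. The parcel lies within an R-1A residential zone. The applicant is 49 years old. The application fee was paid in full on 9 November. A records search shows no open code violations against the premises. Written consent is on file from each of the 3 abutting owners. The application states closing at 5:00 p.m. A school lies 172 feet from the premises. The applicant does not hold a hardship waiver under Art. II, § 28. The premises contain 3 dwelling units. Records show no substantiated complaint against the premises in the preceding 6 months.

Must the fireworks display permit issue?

(i) safety training — satisfied.
(ii) all abutters consent — met.
(a) = T AND T = true.
(b) ≥200 ft from school — not met.
So (1) is satisfied (T OR F).
(A) age ≥ 25 — holds.
(B) closes by 8 p.m. — satisfied.
(C) no complaint in 6 mo. — holds.
So (i) is satisfied (T OR T OR T).
(ii) hardship waiver — not satisfied.
(a): T AND F → false.
(i) no code violations — holds.
(ii) not (commercially zoned) — met.
(iii) ≤ 6 units — met.
So (b) is satisfied (T AND T AND T).
(2) = F OR T = true.
So Overall is satisfied (T AND T).

Yes — granted.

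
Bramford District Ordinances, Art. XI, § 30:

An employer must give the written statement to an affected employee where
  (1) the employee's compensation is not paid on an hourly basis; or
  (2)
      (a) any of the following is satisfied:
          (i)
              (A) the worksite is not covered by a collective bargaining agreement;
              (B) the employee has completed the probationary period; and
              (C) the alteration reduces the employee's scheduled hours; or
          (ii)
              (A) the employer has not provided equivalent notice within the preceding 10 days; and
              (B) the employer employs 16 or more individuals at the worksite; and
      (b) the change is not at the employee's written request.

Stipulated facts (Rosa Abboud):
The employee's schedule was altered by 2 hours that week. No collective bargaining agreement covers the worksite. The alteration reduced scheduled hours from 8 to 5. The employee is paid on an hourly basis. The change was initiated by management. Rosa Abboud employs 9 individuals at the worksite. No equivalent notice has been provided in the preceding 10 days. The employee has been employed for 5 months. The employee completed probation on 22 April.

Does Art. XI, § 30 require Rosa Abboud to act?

(1) not (hourly-paid) — not satisfied.
(A) no CBA — met.
(B) past probation — holds.
(C) hours reduced — holds.
(i) = T AND T AND T = true.
(A) no recent notice — satisfied.
(B) ≥ 16 at site — not met.
So (ii) is not satisfied (T AND F).
(a) = T OR F = true.
(b) not employee-requested — met.
So (2) is satisfied (T AND T).
So Overall is satisfied (F OR T).

Yes — required.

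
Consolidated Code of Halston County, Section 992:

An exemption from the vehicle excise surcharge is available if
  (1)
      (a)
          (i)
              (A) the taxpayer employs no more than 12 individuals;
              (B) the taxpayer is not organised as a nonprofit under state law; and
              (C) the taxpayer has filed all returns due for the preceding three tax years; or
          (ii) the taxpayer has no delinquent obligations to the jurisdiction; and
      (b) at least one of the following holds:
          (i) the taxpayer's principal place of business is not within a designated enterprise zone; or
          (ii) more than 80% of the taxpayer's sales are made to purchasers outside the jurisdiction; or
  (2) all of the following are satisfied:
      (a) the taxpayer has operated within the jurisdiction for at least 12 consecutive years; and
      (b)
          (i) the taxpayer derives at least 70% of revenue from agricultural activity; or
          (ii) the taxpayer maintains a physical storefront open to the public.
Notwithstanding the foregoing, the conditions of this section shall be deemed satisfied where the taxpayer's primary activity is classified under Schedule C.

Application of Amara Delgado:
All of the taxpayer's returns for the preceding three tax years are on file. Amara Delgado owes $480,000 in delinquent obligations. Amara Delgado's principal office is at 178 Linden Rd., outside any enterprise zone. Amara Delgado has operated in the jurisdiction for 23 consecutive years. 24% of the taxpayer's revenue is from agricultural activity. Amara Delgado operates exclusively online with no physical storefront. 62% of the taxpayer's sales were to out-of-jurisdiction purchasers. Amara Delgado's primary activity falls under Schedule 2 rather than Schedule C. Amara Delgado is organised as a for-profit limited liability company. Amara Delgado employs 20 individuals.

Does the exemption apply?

(A) ≤ 12 employees — not satisfied.
(B) not (nonprofit) — met.
(C) returns current — holds.
(i): F AND T AND T → false.
(ii) no delinquency — fails.
(a): F OR F → false.
(i) not (in enterprise zone) — holds.
(ii) >80% out-of-jur. sales — not satisfied.
(b) = T OR F = true.
(1) = F AND T = false.
(a) ≥ 12 yrs in jurisdiction — holds.
(i) ≥70% agricultural — not satisfied.
(ii) has storefront — not met.
(b) = F OR F = false.
(2): T AND F → false.
Overall: F OR F → false.
Exception (Schedule C activity) — not satisfied.
Result: main false OR exception false → false.

No — not exempt.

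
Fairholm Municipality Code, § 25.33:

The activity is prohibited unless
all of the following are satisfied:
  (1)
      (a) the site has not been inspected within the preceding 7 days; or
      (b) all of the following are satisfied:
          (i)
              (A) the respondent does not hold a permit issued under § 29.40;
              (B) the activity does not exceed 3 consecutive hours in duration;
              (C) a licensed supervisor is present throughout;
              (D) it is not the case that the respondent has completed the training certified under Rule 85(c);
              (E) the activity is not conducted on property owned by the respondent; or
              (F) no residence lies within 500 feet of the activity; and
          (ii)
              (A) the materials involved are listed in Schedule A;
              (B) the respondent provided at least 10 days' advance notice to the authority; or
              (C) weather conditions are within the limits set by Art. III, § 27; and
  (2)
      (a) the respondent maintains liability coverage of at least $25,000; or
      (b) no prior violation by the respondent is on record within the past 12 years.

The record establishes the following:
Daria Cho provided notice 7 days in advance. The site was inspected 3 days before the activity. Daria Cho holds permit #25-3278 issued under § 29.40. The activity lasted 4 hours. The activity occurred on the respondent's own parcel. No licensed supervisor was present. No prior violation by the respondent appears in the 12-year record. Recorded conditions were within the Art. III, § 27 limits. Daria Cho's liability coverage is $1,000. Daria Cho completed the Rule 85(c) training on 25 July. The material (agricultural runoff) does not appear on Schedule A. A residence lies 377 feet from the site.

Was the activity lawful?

(a) not (site inspected) — not satisfied.
(A) not (holds permit) — not satisfied.
(B) ≤ 3 hrs duration — not met.
(C) supervisor present — not satisfied.
(D) not (training certified) — not satisfied.
(E) not (own property) — fails.
(F) no residence in 500 ft — fails.
So (i) is not satisfied (F OR F OR F OR F OR F OR F).
(A) Schedule A material — not satisfied.
(B) ≥10 days' notice — fails.
(C) weather ok — holds.
(ii): F OR F OR T → true.
So (b) is not satisfied (F AND T).
So (1) is not satisfied (F OR F).
(a) coverage ≥ $25,000 — not met.
(b) no prior violation — satisfied.
So (2) is satisfied (F OR T).
Overall = F AND T = false.

No — unlawful.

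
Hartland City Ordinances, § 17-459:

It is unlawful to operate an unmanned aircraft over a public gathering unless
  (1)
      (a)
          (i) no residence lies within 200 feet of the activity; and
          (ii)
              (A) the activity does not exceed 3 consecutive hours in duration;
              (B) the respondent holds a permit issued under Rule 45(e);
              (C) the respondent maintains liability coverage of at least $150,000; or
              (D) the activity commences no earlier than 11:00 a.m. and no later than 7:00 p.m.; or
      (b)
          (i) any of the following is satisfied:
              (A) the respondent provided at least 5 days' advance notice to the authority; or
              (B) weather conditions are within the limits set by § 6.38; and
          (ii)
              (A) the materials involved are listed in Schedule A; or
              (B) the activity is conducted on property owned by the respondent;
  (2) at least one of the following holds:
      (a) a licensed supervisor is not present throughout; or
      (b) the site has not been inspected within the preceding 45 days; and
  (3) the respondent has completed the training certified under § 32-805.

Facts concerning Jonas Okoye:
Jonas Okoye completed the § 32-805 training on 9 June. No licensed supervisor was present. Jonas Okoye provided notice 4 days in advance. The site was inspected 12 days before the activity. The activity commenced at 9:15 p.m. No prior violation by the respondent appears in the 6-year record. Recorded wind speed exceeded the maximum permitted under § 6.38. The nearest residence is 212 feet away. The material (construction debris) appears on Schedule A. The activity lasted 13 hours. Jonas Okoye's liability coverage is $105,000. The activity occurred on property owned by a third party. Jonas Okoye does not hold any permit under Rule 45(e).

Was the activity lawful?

No — unlawful.

(i) no residence in 200 ft — holds.
(A) ≤ 3 hrs duration — fails.
(B) holds permit — fails.
(C) coverage ≥ $150,000 — not satisfied.
(D) start within hours — not satisfied.
(ii): F OR F OR F OR F → false.
So (a) is not satisfied (T AND F).
(A) ≥5 days' notice — fails.
(B) weather ok — not satisfied.
(i): F OR F → false.
(A) Schedule A material — met.
(B) own property — not satisfied.
(ii): T OR F → true.
(b): F AND T → false.
(1): F OR F → false.
(a) not (supervisor present) — met.
(b) not (site inspected) — not satisfied.
So (2) is satisfied (T OR F).
(3) training certified — met.
Overall = F AND T AND T = false.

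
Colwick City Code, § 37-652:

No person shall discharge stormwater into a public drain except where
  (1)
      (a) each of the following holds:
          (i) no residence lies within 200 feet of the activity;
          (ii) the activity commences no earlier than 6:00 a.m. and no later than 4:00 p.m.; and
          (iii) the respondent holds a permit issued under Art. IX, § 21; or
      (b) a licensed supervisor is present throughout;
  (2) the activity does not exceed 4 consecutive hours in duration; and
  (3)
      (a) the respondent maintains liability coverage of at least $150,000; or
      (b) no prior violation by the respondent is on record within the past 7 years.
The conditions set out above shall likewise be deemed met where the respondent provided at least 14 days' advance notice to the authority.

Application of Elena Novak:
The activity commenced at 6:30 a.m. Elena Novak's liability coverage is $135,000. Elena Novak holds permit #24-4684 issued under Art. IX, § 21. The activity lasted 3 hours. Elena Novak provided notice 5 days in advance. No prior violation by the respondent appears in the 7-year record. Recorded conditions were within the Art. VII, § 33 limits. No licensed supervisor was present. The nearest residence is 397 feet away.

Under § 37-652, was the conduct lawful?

Yes — lawful.

(i) no residence in 200 ft — holds.
(ii) start within hours — holds.
(iii) holds permit — holds.
So (a) is satisfied (T AND T AND T).
(b) supervisor present — not met.
(1) = T OR F = true.
(2) ≤ 4 hrs duration — satisfied.
(a) coverage ≥ $150,000 — not met.
(b) no prior violation — holds.
So (3) is satisfied (F OR T).
Overall: T AND T AND T → true.
Exception (≥14 days' notice) — not satisfied.
Result: main true OR exception false → true.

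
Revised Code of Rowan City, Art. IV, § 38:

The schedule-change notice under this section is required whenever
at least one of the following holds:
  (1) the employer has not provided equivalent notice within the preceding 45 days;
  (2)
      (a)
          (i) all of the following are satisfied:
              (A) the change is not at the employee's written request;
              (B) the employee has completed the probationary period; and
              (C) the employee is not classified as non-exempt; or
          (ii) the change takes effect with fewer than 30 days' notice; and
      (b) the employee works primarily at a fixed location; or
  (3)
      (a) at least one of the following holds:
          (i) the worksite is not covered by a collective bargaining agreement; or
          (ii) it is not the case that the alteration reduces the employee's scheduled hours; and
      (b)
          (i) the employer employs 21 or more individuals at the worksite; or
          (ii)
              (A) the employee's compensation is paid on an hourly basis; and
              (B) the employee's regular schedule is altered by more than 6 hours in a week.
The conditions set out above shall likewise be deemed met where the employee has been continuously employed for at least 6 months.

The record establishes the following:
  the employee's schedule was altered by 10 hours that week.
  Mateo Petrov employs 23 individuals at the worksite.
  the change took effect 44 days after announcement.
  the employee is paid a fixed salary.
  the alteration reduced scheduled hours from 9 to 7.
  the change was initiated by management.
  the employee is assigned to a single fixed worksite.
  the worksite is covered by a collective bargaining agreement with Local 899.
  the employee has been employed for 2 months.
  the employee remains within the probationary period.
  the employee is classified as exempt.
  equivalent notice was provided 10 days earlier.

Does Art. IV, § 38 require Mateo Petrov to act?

(1) no recent notice — fails.
(A) not employee-requested — satisfied.
(B) past probation — not satisfied.
(C) not (non-exempt) — holds.
So (i) is not satisfied (T AND F AND T).
(ii) < 30 days' notice — not met.
So (a) is not satisfied (F OR F).
(b) fixed location — holds.
So (2) is not satisfied (F AND T).
(i) no CBA — fails.
(ii) not (hours reduced) — fails.
So (a) is not satisfied (F OR F).
(i) ≥ 21 at site — satisfied.
(A) hourly-paid — fails.
(B) schedule shift > 6h — satisfied.
(ii): F AND T → false.
So (b) is satisfied (T OR F).
So (3) is not satisfied (F AND T).
Overall: F OR F OR F → false.
Exception (tenure ≥ 6 mo.) — not satisfied.
Result: main false OR exception false → false.

No — not required.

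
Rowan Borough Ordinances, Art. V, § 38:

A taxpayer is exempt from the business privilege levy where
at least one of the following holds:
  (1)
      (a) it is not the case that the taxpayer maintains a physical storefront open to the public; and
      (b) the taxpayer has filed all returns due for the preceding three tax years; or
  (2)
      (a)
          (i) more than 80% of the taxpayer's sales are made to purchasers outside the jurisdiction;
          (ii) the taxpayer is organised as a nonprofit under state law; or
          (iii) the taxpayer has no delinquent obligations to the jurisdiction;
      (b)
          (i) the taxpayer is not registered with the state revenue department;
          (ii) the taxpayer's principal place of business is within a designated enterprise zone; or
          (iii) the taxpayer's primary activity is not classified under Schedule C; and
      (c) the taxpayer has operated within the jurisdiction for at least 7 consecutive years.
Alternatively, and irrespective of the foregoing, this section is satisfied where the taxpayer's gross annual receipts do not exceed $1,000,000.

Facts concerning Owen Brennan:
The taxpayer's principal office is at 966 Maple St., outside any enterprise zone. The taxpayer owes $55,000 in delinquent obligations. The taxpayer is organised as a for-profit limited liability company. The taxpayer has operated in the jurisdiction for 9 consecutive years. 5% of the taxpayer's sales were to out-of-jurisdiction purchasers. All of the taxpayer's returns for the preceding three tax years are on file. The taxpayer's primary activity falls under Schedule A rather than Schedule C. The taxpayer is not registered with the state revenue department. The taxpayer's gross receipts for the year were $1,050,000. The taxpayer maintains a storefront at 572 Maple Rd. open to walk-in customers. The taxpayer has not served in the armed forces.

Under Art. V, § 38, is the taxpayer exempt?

(a) not (has storefront) — not met.
(b) returns current — satisfied.
(1) = F AND T = false.
(i) >80% out-of-jur. sales — fails.
(ii) nonprofit — fails.
(iii) no delinquency — not met.
So (a) is not satisfied (F OR F OR F).
(i) not (state-registered) — satisfied.
(ii) in enterprise zone — fails.
(iii) not (Schedule C activity) — satisfied.
So (b) is satisfied (T OR F OR T).
(c) ≥ 7 yrs in jurisdiction — satisfied.
So (2) is not satisfied (F AND T AND T).
Overall: F OR F → false.
Exception (receipts ≤ $1,000,000) — not satisfied.
Result: main false OR exception false → false.

No — not exempt.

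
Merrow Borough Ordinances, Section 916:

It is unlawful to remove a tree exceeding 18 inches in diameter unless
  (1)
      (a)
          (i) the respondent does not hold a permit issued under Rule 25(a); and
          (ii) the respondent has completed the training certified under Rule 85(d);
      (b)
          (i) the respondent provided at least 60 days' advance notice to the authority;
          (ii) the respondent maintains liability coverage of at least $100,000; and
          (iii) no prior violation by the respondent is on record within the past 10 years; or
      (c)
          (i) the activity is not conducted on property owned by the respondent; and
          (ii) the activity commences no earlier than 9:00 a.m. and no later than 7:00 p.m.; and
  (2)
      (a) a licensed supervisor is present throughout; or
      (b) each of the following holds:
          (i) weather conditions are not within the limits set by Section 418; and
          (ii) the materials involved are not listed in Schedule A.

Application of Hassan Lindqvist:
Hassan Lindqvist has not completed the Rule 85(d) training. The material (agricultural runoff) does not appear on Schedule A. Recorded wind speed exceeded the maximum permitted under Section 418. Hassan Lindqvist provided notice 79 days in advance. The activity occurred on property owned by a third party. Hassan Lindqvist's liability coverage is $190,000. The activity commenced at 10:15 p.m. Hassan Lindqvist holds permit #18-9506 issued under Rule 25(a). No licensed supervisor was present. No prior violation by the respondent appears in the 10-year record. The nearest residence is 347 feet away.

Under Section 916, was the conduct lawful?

(i) not (holds permit) — fails.
(ii) training certified — not met.
So (a) is not satisfied (F AND F).
(i) ≥60 days' notice — satisfied.
(ii) coverage ≥ $100,000 — holds.
(iii) no prior violation — met.
(b): T AND T AND T → true.
(i) not (own property) — holds.
(ii) start within hours — not satisfied.
(c) = T AND F = false.
So (1) is satisfied (F OR T OR F).
(a) supervisor present — not met.
(i) not (weather ok) — holds.
(ii) not (Schedule A material) — holds.
So (b) is satisfied (T AND T).
(2): F OR T → true.
Overall = T AND T = true.

Yes — lawful.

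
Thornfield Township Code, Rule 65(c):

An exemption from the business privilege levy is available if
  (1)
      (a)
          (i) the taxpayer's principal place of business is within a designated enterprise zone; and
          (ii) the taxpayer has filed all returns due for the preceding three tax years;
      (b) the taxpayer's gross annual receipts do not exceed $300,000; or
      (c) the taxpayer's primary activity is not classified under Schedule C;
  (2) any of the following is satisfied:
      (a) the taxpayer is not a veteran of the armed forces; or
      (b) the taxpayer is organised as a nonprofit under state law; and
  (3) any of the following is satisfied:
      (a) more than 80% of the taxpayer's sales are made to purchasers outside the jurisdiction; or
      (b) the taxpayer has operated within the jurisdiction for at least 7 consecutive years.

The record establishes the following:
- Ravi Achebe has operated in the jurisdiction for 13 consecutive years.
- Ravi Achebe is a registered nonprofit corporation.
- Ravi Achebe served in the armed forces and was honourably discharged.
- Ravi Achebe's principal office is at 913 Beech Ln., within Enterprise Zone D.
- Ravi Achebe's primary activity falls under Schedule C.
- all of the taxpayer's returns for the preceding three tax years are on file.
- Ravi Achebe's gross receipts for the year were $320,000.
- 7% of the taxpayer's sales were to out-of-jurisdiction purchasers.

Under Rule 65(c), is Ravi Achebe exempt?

Yes — exempt.

(i) in enterprise zone — holds.
(ii) returns current — holds.
(a): T AND T → true.
(b) receipts ≤ $300,000 — not satisfied.
(c) not (Schedule C activity) — not met.
So (1) is satisfied (T OR F OR F).
(a) not (veteran) — not met.
(b) nonprofit — satisfied.
So (2) is satisfied (F OR T).
(a) >80% out-of-jur. sales — not satisfied.
(b) ≥ 7 yrs in jurisdiction — holds.
(3): F OR T → true.
So Overall is satisfied (T AND T AND T).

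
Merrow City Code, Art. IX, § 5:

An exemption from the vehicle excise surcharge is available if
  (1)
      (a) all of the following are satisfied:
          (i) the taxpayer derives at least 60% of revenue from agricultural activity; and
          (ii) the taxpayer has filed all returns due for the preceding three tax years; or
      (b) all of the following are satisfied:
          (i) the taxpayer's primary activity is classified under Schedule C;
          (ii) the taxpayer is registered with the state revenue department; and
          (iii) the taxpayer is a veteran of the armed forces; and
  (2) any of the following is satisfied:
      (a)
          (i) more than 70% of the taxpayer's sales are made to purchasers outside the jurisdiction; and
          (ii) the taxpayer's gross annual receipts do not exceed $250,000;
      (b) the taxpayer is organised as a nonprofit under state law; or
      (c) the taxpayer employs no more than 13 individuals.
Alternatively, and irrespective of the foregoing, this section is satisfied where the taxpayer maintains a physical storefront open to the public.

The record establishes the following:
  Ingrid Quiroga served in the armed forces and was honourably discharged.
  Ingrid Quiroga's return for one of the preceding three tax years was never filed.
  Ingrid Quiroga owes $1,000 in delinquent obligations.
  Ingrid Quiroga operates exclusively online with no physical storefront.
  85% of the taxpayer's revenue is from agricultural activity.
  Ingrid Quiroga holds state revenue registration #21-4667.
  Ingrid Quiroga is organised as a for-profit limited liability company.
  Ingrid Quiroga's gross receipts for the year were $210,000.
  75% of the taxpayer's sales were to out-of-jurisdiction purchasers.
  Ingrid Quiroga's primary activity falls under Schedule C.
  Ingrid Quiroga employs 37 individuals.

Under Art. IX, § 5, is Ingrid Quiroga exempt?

(i) ≥60% agricultural — met.
(ii) returns current — fails.
(a) = T AND F = false.
(i) Schedule C activity — satisfied.
(ii) state-registered — satisfied.
(iii) veteran — holds.
(b) = T AND T AND T = true.
So (1) is satisfied (F OR T).
(i) >70% out-of-jur. sales — met.
(ii) receipts ≤ $250,000 — holds.
(a) = T AND T = true.
(b) nonprofit — not met.
(c) ≤ 13 employees — fails.
(2) = T OR F OR F = true.
Overall: T AND T → true.
Exception (has storefront) — not satisfied.
Result: main true OR exception false → true.

Yes — exempt.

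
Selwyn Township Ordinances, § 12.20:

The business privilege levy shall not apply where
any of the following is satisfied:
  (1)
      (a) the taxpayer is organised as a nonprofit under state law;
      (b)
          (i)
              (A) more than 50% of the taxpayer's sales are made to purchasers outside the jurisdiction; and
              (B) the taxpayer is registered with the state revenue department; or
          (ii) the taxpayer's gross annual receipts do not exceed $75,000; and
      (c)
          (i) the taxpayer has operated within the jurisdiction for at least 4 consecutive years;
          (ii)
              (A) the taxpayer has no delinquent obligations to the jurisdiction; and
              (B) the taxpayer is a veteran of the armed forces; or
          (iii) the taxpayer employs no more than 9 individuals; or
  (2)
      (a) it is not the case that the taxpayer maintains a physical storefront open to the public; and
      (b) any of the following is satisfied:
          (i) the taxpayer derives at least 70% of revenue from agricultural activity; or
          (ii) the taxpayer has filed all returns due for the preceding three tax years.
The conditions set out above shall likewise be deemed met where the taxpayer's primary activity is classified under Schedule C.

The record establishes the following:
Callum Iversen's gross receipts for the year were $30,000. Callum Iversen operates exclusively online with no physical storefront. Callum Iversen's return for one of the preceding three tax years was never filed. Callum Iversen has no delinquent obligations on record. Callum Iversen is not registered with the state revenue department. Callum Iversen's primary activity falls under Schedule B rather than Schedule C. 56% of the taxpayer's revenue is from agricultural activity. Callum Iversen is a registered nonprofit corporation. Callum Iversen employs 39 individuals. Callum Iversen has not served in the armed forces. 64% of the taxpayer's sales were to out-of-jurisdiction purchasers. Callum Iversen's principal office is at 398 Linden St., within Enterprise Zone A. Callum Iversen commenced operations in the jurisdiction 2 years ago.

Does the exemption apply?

(a) nonprofit — holds.
(A) >50% out-of-jur. sales — satisfied.
(B) state-registered — not met.
(i): T AND F → false.
(ii) receipts ≤ $75,000 — met.
(b) = F OR T = true.
(i) ≥ 4 yrs in jurisdiction — fails.
(A) no delinquency — satisfied.
(B) veteran — not satisfied.
So (ii) is not satisfied (T AND F).
(iii) ≤ 9 employees — fails.
(c) = F OR F OR F = false.
(1) = T AND T AND F = false.
(a) not (has storefront) — met.
(i) ≥70% agricultural — fails.
(ii) returns current — fails.
So (b) is not satisfied (F OR F).
(2) = T AND F = false.
So Overall is not satisfied (F OR F).
Exception (Schedule C activity) — not satisfied.
Result: main false OR exception false → false.

No — not exempt.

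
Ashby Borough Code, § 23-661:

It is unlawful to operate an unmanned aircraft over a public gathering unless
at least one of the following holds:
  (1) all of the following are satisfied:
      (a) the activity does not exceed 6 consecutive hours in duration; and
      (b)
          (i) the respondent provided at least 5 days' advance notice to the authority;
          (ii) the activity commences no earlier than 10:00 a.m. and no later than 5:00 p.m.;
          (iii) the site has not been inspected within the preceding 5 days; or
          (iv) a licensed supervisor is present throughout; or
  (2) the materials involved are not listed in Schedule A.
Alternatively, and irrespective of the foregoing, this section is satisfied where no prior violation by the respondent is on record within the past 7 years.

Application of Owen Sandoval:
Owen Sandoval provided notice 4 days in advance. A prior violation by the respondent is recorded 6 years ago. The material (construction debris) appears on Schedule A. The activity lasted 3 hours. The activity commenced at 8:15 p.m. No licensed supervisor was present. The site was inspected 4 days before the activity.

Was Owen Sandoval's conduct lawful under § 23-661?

(a) ≤ 6 hrs duration — met.
(i) ≥5 days' notice — not satisfied.
(ii) start within hours — not met.
(iii) not (site inspected) — not met.
(iv) supervisor present — fails.
(b) = F OR F OR F OR F = false.
So (1) is not satisfied (T AND F).
(2) not (Schedule A material) — not met.
Overall = F OR F = false.
Exception (no prior violation) — not satisfied.
Result: main false OR exception false → false.

No — unlawful.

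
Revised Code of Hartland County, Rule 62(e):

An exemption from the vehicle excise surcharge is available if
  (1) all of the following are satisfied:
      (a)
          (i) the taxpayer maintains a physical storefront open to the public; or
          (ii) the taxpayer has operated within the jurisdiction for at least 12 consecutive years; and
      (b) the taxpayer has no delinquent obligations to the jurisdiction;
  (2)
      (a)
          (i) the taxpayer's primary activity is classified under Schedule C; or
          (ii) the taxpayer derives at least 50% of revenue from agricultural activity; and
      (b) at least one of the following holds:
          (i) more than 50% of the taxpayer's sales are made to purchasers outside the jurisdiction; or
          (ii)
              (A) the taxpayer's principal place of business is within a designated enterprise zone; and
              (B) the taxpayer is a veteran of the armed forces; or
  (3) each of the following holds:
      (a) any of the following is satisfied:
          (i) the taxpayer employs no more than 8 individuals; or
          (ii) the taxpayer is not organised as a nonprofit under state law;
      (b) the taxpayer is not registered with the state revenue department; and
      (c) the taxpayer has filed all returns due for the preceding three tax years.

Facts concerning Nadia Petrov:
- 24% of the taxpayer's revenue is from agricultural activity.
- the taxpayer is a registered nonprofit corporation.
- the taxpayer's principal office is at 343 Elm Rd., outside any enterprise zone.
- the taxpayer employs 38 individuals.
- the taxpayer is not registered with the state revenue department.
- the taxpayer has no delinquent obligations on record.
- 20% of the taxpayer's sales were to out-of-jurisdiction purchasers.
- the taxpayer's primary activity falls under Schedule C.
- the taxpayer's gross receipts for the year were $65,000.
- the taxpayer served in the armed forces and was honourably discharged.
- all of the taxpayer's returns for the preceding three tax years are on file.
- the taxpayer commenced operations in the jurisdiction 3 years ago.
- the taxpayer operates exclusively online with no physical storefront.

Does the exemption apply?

No — not exempt.

(i) has storefront — not satisfied.
(ii) ≥ 12 yrs in jurisdiction — not satisfied.
So (a) is not satisfied (F OR F).
(b) no delinquency — met.
So (1) is not satisfied (F AND T).
(i) Schedule C activity — met.
(ii) ≥50% agricultural — not met.
(a) = T OR F = true.
(i) >50% out-of-jur. sales — not satisfied.
(A) in enterprise zone — fails.
(B) veteran — met.
So (ii) is not satisfied (F AND T).
(b) = F OR F = false.
(2): T AND F → false.
(i) ≤ 8 employees — not satisfied.
(ii) not (nonprofit) — not met.
So (a) is not satisfied (F OR F).
(b) not (state-registered) — met.
(c) returns current — met.
(3) = F AND T AND T = false.
Overall: F OR F OR F → false.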